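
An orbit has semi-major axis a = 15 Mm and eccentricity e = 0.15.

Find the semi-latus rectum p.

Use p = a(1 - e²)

Convert to SI: a = 15 Mm = 1.5e+07 m.
p = a (1 − e²).
p = 1.5e+07 · (1 − (0.15)²) = 1.5e+07 · 0.9775 ≈ 1.466e+07 m = 14.66 Mm.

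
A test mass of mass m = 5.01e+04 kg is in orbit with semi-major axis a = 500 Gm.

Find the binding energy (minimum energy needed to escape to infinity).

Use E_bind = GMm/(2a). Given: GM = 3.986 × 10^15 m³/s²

Convert to SI: a = 500 Gm = 5e+11 m.
Total orbital energy is E = −GMm/(2a); binding energy is E_bind = −E = GMm/(2a).
E_bind = 3.986e+15 · 5.01e+04 / (2 · 5e+11) J ≈ 1.997e+08 J = 199.7 MJ.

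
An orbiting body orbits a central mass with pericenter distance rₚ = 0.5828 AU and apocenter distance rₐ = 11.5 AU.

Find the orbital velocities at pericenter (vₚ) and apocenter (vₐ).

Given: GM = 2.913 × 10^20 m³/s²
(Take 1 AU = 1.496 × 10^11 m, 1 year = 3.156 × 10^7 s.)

Convert to SI: rₚ = 0.5828 AU = 8.71869e+10 m; rₐ = 11.5 AU = 1.7204e+12 m.
Use the vis-viva equation v² = GM(2/r − 1/a) with a = (rₚ + rₐ)/2 = (8.71869e+10 + 1.7204e+12)/2 = 9.03793e+11 m.
vₚ = √(GM · (2/rₚ − 1/a)) = √(2.913e+20 · (2/8.71869e+10 − 1/9.03793e+11)) m/s ≈ 7.975e+04 m/s = 16.82 AU/year.
vₐ = √(GM · (2/rₐ − 1/a)) = √(2.913e+20 · (2/1.7204e+12 − 1/9.03793e+11)) m/s ≈ 4042 m/s = 0.8526 AU/year.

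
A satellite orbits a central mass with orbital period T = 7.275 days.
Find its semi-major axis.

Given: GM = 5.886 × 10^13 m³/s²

Convert to SI: T = 7.275 days = 628560 s.
Invert Kepler's third law: a = (GM · T² / (4π²))^(1/3).
Substituting T = 628560 s and GM = 5.886e+13 m³/s²:
a = (5.886e+13 · (628560)² / (4π²))^(1/3) m
a ≈ 8.383e+07 m = 83.83 Mm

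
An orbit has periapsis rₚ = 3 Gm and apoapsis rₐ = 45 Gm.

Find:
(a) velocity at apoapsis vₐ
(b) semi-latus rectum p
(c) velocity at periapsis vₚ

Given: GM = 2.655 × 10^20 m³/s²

Convert to SI: rₚ = 3 Gm = 3e+09 m; rₐ = 45 Gm = 4.5e+10 m.
(a) With a = (rₚ + rₐ)/2 = 2.4e+10 m, vₐ = √(GM (2/rₐ − 1/a)) = √(2.655e+20 · (2/4.5e+10 − 1/2.4e+10)) m/s ≈ 2.716e+04 m/s
(b) From a = (rₚ + rₐ)/2 = 2.4e+10 m and e = (rₐ − rₚ)/(rₐ + rₚ) = 0.875, p = a(1 − e²) = 2.4e+10 · (1 − (0.875)²) ≈ 5.625e+09 m
(c) With a = (rₚ + rₐ)/2 = 2.4e+10 m, vₚ = √(GM (2/rₚ − 1/a)) = √(2.655e+20 · (2/3e+09 − 1/2.4e+10)) m/s ≈ 4.074e+05 m/s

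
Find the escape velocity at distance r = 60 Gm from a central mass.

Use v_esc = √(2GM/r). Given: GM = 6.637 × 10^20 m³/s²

Convert to SI: r = 60 Gm = 6e+10 m.
Escape velocity comes from setting total energy to zero: ½v² − GM/r = 0 ⇒ v_esc = √(2GM / r).
v_esc = √(2 · 6.637e+20 / 6e+10) m/s ≈ 1.487e+05 m/s = 148.7 km/s.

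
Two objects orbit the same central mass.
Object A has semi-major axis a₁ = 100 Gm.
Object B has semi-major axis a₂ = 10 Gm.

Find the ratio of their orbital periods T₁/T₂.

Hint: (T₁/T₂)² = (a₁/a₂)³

Convert to SI: a₁ = 100 Gm = 1e+11 m; a₂ = 10 Gm = 1e+10 m.
From Kepler's third law, (T₁/T₂)² = (a₁/a₂)³, so T₁/T₂ = (a₁/a₂)^(3/2).
a₁/a₂ = 1e+11 / 1e+10 = 10.
T₁/T₂ = (10)^(3/2) ≈ 31.62.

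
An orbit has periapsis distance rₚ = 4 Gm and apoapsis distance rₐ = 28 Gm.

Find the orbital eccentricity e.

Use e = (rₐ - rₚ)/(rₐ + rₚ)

Convert to SI: rₚ = 4 Gm = 4e+09 m; rₐ = 28 Gm = 2.8e+10 m.
e = (rₐ − rₚ) / (rₐ + rₚ).
e = (2.8e+10 − 4e+09) / (2.8e+10 + 4e+09) = 2.4e+10 / 3.2e+10 ≈ 0.75.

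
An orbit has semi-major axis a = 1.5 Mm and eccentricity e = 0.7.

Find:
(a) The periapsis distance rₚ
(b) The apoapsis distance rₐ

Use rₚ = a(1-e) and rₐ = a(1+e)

Convert to SI: a = 1.5 Mm = 1.5e+06 m.
(a) rₚ = a(1 − e) = 1.5e+06 · (1 − 0.7) = 1.5e+06 · 0.3 ≈ 4.5e+05 m = 450 km.
(b) rₐ = a(1 + e) = 1.5e+06 · (1 + 0.7) = 1.5e+06 · 1.7 ≈ 2.55e+06 m = 2.55 Mm.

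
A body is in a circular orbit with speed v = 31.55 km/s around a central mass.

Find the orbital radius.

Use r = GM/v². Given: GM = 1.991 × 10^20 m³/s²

Convert to SI: v = 31.55 km/s = 31550 m/s.
For a circular orbit, v² = GM / r, so r = GM / v².
r = 1.991e+20 / (31550)² m ≈ 2e+11 m = 200 Gm.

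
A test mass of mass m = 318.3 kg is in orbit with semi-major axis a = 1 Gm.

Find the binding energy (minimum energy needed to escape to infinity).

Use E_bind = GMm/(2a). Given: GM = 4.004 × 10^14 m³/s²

Convert to SI: a = 1 Gm = 1e+09 m.
Total orbital energy is E = −GMm/(2a); binding energy is E_bind = −E = GMm/(2a).
E_bind = 4.004e+14 · 318.3 / (2 · 1e+09) J ≈ 6.372e+07 J = 63.72 MJ.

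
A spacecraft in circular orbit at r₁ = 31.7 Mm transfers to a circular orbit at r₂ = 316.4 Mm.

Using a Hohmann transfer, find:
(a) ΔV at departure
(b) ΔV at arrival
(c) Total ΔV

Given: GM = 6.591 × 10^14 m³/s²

Convert to SI: r₁ = 31.7 Mm = 3.17e+07 m; r₂ = 316.4 Mm = 3.164e+08 m.
Transfer semi-major axis: a_t = (r₁ + r₂)/2 = (3.17e+07 + 3.164e+08)/2 = 1.7405e+08 m.
Circular speeds: v₁ = √(GM/r₁) = 4559.8 m/s, v₂ = √(GM/r₂) = 1443.3 m/s.
Transfer speeds (vis-viva v² = GM(2/r − 1/a_t)): v₁ᵗ = 6147.91 m/s, v₂ᵗ = 615.956 m/s.
(a) ΔV₁ = |v₁ᵗ − v₁| ≈ 1588 m/s = 1.588 km/s.
(b) ΔV₂ = |v₂ − v₂ᵗ| ≈ 827.3 m/s = 827.3 m/s.
(c) ΔV_total = ΔV₁ + ΔV₂ ≈ 2415 m/s = 2.415 km/s.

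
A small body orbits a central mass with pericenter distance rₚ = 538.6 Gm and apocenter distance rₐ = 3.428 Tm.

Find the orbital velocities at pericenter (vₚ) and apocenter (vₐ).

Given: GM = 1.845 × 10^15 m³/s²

Convert to SI: rₚ = 538.6 Gm = 5.386e+11 m; rₐ = 3.428 Tm = 3.428e+12 m.
Use the vis-viva equation v² = GM(2/r − 1/a) with a = (rₚ + rₐ)/2 = (5.386e+11 + 3.428e+12)/2 = 1.9833e+12 m.
vₚ = √(GM · (2/rₚ − 1/a)) = √(1.845e+15 · (2/5.386e+11 − 1/1.9833e+12)) m/s ≈ 76.95 m/s = 76.95 m/s.
vₐ = √(GM · (2/rₐ − 1/a)) = √(1.845e+15 · (2/3.428e+12 − 1/1.9833e+12)) m/s ≈ 12.09 m/s = 12.09 m/s.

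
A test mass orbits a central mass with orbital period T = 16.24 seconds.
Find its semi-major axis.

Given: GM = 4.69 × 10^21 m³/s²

Invert Kepler's third law: a = (GM · T² / (4π²))^(1/3).
Substituting T = 16.24 s and GM = 4.69e+21 m³/s²:
a = (4.69e+21 · (16.24)² / (4π²))^(1/3) m
a ≈ 3.153e+07 m = 31.53 Mm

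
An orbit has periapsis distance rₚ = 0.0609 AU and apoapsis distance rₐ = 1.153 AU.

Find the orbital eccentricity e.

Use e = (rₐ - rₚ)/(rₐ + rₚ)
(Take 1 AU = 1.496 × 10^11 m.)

Convert to SI: rₚ = 0.0609 AU = 9.11064e+09 m; rₐ = 1.153 AU = 1.72489e+11 m.
e = (rₐ − rₚ) / (rₐ + rₚ).
e = (1.72489e+11 − 9.11064e+09) / (1.72489e+11 + 9.11064e+09) = 1.63378e+11 / 1.81599e+11 ≈ 0.8997.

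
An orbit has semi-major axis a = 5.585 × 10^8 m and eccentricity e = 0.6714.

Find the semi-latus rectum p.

p = a (1 − e²).
p = 5.585e+08 · (1 − (0.6714)²) = 5.585e+08 · 0.549222 ≈ 3.067e+08 m = 3.067 × 10^8 m.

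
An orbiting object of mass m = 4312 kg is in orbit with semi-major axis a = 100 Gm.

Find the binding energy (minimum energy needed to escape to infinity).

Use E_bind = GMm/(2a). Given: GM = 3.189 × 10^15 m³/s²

Convert to SI: a = 100 Gm = 1e+11 m.
Total orbital energy is E = −GMm/(2a); binding energy is E_bind = −E = GMm/(2a).
E_bind = 3.189e+15 · 4312 / (2 · 1e+11) J ≈ 6.875e+07 J = 68.75 MJ.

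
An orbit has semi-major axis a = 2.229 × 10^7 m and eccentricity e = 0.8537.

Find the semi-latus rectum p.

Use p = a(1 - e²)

p = a (1 − e²).
p = 2.229e+07 · (1 − (0.8537)²) = 2.229e+07 · 0.271196 ≈ 6.045e+06 m = 6.045 × 10^6 m.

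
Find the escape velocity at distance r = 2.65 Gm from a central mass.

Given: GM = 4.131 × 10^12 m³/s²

Convert to SI: r = 2.65 Gm = 2.65e+09 m.
Escape velocity comes from setting total energy to zero: ½v² − GM/r = 0 ⇒ v_esc = √(2GM / r).
v_esc = √(2 · 4.131e+12 / 2.65e+09) m/s ≈ 55.84 m/s = 55.84 m/s.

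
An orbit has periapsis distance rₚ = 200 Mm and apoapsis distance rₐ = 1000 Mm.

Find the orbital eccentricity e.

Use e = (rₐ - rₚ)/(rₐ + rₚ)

Convert to SI: rₚ = 200 Mm = 2e+08 m; rₐ = 1000 Mm = 1e+09 m.
e = (rₐ − rₚ) / (rₐ + rₚ).
e = (1e+09 − 2e+08) / (1e+09 + 2e+08) = 8e+08 / 1.2e+09 ≈ 0.6667.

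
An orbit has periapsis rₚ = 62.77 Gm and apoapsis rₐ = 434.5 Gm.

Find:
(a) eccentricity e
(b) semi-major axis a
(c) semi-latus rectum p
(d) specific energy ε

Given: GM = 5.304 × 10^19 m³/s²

Convert to SI: rₚ = 62.77 Gm = 6.277e+10 m; rₐ = 434.5 Gm = 4.345e+11 m.
(a) e = (rₐ − rₚ)/(rₐ + rₚ) = (4.345e+11 − 6.277e+10)/(4.345e+11 + 6.277e+10) ≈ 0.7475
(b) a = (rₚ + rₐ)/2 = (6.277e+10 + 4.345e+11)/2 ≈ 2.486e+11 m
(c) From a = (rₚ + rₐ)/2 = 2.48635e+11 m and e = (rₐ − rₚ)/(rₐ + rₚ) = 0.747542, p = a(1 − e²) = 2.48635e+11 · (1 − (0.747542)²) ≈ 1.097e+11 m
(d) With a = (rₚ + rₐ)/2 = 2.48635e+11 m, ε = −GM/(2a) = −5.304e+19/(2 · 2.48635e+11) J/kg ≈ -1.067e+08 J/kg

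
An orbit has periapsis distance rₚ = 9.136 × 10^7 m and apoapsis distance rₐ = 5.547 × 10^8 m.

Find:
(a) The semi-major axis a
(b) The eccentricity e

(a) a = (rₚ + rₐ) / 2 = (9.136e+07 + 5.547e+08) / 2 ≈ 3.23e+08 m = 3.23 × 10^8 m.
(b) e = (rₐ − rₚ) / (rₐ + rₚ) = (5.547e+08 − 9.136e+07) / (5.547e+08 + 9.136e+07) ≈ 0.7172.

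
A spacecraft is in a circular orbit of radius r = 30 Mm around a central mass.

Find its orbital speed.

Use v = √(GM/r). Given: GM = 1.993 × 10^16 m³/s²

Convert to SI: r = 30 Mm = 3e+07 m.
For a circular orbit, gravity supplies the centripetal force, so v = √(GM / r).
v = √(1.993e+16 / 3e+07) m/s ≈ 2.577e+04 m/s = 25.77 km/s.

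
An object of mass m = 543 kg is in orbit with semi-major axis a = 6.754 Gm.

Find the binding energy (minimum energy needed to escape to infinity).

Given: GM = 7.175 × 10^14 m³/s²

Convert to SI: a = 6.754 Gm = 6.754e+09 m.
Total orbital energy is E = −GMm/(2a); binding energy is E_bind = −E = GMm/(2a).
E_bind = 7.175e+14 · 543 / (2 · 6.754e+09) J ≈ 2.884e+07 J = 28.84 MJ.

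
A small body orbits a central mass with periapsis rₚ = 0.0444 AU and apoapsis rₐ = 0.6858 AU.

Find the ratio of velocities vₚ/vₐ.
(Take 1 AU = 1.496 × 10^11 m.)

Convert to SI: rₚ = 0.0444 AU = 6.64224e+09 m; rₐ = 0.6858 AU = 1.02596e+11 m.
Conservation of angular momentum gives rₚvₚ = rₐvₐ, so vₚ/vₐ = rₐ/rₚ.
vₚ/vₐ = 1.02596e+11 / 6.64224e+09 ≈ 15.45.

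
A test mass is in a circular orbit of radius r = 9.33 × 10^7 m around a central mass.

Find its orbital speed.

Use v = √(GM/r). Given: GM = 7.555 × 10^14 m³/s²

For a circular orbit, gravity supplies the centripetal force, so v = √(GM / r).
v = √(7.555e+14 / 9.33e+07) m/s ≈ 2846 m/s = 2.846 km/s.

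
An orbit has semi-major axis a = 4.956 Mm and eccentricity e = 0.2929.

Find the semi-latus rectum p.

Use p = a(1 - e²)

Convert to SI: a = 4.956 Mm = 4.956e+06 m.
p = a (1 − e²).
p = 4.956e+06 · (1 − (0.2929)²) = 4.956e+06 · 0.91421 ≈ 4.531e+06 m = 4.531 Mm.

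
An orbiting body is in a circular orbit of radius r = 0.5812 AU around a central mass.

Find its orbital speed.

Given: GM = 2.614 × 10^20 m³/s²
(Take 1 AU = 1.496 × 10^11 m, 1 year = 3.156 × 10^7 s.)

Convert to SI: r = 0.5812 AU = 8.69475e+10 m.
For a circular orbit, gravity supplies the centripetal force, so v = √(GM / r).
v = √(2.614e+20 / 8.69475e+10) m/s ≈ 5.483e+04 m/s = 11.57 AU/year.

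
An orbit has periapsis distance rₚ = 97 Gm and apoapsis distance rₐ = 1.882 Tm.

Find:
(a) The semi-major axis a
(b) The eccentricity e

Convert to SI: rₚ = 97 Gm = 9.7e+10 m; rₐ = 1.882 Tm = 1.882e+12 m.
(a) a = (rₚ + rₐ) / 2 = (9.7e+10 + 1.882e+12) / 2 ≈ 9.895e+11 m = 989.5 Gm.
(b) e = (rₐ − rₚ) / (rₐ + rₚ) = (1.882e+12 − 9.7e+10) / (1.882e+12 + 9.7e+10) ≈ 0.902.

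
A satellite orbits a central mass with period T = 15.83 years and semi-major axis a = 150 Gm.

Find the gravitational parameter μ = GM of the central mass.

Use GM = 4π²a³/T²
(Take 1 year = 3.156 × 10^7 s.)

Convert to SI: T = 15.83 years = 4.99595e+08 s; a = 150 Gm = 1.5e+11 m.
GM = 4π² · a³ / T².
GM = 4π² · (1.5e+11)³ / (4.99595e+08)² m³/s² ≈ 5.338e+17 m³/s² = 5.338 × 10^17 m³/s².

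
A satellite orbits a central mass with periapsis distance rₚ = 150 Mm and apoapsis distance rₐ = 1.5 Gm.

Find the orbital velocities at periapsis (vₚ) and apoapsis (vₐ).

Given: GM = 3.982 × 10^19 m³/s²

Convert to SI: rₚ = 150 Mm = 1.5e+08 m; rₐ = 1.5 Gm = 1.5e+09 m.
Use the vis-viva equation v² = GM(2/r − 1/a) with a = (rₚ + rₐ)/2 = (1.5e+08 + 1.5e+09)/2 = 8.25e+08 m.
vₚ = √(GM · (2/rₚ − 1/a)) = √(3.982e+19 · (2/1.5e+08 − 1/8.25e+08)) m/s ≈ 6.947e+05 m/s = 694.7 km/s.
vₐ = √(GM · (2/rₐ − 1/a)) = √(3.982e+19 · (2/1.5e+09 − 1/8.25e+08)) m/s ≈ 6.947e+04 m/s = 69.47 km/s.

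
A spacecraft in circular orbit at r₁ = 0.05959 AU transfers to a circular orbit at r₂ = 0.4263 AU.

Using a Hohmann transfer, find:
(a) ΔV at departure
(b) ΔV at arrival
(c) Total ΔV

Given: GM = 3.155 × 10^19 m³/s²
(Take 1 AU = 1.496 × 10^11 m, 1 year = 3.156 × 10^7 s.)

Convert to SI: r₁ = 0.05959 AU = 8.91466e+09 m; r₂ = 0.4263 AU = 6.37745e+10 m.
Transfer semi-major axis: a_t = (r₁ + r₂)/2 = (8.91466e+09 + 6.37745e+10)/2 = 3.63446e+10 m.
Circular speeds: v₁ = √(GM/r₁) = 59490.4 m/s, v₂ = √(GM/r₂) = 22242.1 m/s.
Transfer speeds (vis-viva v² = GM(2/r − 1/a_t)): v₁ᵗ = 78804.5 m/s, v₂ᵗ = 11015.6 m/s.
(a) ΔV₁ = |v₁ᵗ − v₁| ≈ 1.931e+04 m/s = 4.075 AU/year.
(b) ΔV₂ = |v₂ − v₂ᵗ| ≈ 1.123e+04 m/s = 2.368 AU/year.
(c) ΔV_total = ΔV₁ + ΔV₂ ≈ 3.054e+04 m/s = 6.443 AU/year.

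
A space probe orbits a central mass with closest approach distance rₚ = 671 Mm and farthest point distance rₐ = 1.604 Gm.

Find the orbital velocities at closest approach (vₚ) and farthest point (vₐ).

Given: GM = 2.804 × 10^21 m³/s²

Convert to SI: rₚ = 671 Mm = 6.71e+08 m; rₐ = 1.604 Gm = 1.604e+09 m.
Use the vis-viva equation v² = GM(2/r − 1/a) with a = (rₚ + rₐ)/2 = (6.71e+08 + 1.604e+09)/2 = 1.1375e+09 m.
vₚ = √(GM · (2/rₚ − 1/a)) = √(2.804e+21 · (2/6.71e+08 − 1/1.1375e+09)) m/s ≈ 2.427e+06 m/s = 2427 km/s.
vₐ = √(GM · (2/rₐ − 1/a)) = √(2.804e+21 · (2/1.604e+09 − 1/1.1375e+09)) m/s ≈ 1.015e+06 m/s = 1015 km/s.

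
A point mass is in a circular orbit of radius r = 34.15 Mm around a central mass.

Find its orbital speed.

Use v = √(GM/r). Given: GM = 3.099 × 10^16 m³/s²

Convert to SI: r = 34.15 Mm = 3.415e+07 m.
For a circular orbit, gravity supplies the centripetal force, so v = √(GM / r).
v = √(3.099e+16 / 3.415e+07) m/s ≈ 3.012e+04 m/s = 30.12 km/s.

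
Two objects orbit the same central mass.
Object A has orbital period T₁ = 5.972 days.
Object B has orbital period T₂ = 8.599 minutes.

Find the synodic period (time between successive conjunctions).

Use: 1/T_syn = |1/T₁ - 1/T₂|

Convert to SI: T₁ = 5.972 days = 515981 s; T₂ = 8.599 minutes = 515.94 s.
T_syn = |T₁ · T₂ / (T₁ − T₂)|.
T_syn = |515981 · 515.94 / (515981 − 515.94)| s ≈ 516.5 s = 8.608 minutes.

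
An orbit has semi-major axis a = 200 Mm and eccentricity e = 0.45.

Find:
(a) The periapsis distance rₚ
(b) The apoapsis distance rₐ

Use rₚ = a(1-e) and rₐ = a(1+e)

Convert to SI: a = 200 Mm = 2e+08 m.
(a) rₚ = a(1 − e) = 2e+08 · (1 − 0.45) = 2e+08 · 0.55 ≈ 1.1e+08 m = 110 Mm.
(b) rₐ = a(1 + e) = 2e+08 · (1 + 0.45) = 2e+08 · 1.45 ≈ 2.9e+08 m = 290 Mm.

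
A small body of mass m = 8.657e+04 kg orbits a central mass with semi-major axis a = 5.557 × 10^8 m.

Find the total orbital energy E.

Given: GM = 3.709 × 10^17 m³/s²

E = −GMm / (2a).
E = −3.709e+17 · 8.657e+04 / (2 · 5.557e+08) J ≈ -2.889e+13 J = -28.89 TJ.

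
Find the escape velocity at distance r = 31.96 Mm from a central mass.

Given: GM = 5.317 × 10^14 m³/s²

Convert to SI: r = 31.96 Mm = 3.196e+07 m.
Escape velocity comes from setting total energy to zero: ½v² − GM/r = 0 ⇒ v_esc = √(2GM / r).
v_esc = √(2 · 5.317e+14 / 3.196e+07) m/s ≈ 5768 m/s = 5.768 km/s.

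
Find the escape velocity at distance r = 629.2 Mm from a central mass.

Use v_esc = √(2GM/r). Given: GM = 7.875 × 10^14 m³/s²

Convert to SI: r = 629.2 Mm = 6.292e+08 m.
Escape velocity comes from setting total energy to zero: ½v² − GM/r = 0 ⇒ v_esc = √(2GM / r).
v_esc = √(2 · 7.875e+14 / 6.292e+08) m/s ≈ 1582 m/s = 1.582 km/s.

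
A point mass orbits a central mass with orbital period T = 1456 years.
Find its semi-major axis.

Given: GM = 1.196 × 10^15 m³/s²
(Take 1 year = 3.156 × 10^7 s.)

Convert to SI: T = 1456 years = 4.59514e+10 s.
Invert Kepler's third law: a = (GM · T² / (4π²))^(1/3).
Substituting T = 4.59514e+10 s and GM = 1.196e+15 m³/s²:
a = (1.196e+15 · (4.59514e+10)² / (4π²))^(1/3) m
a ≈ 3.999e+11 m = 399.9 Gm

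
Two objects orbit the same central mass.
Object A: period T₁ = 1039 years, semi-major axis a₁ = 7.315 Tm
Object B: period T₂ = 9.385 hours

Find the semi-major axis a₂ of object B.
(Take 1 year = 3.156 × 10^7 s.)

Convert to SI: T₁ = 1039 years = 3.27908e+10 s; a₁ = 7.315 Tm = 7.315e+12 m; T₂ = 9.385 hours = 33786 s.
Kepler's third law: (T₁/T₂)² = (a₁/a₂)³ ⇒ a₂ = a₁ · (T₂/T₁)^(2/3).
T₂/T₁ = 33786 / 3.27908e+10 = 1.03035e-06.
a₂ = 7.315e+12 · (1.03035e-06)^(2/3) m ≈ 7.462e+08 m = 746.2 Mm.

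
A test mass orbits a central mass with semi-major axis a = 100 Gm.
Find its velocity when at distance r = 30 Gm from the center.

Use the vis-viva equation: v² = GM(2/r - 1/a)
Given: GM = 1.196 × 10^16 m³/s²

Convert to SI: a = 100 Gm = 1e+11 m; r = 30 Gm = 3e+10 m.
Vis-viva: v = √(GM · (2/r − 1/a)).
2/r − 1/a = 2/3e+10 − 1/1e+11 = 5.66667e-11 m⁻¹.
v = √(1.196e+16 · 5.66667e-11) m/s ≈ 823.2 m/s = 823.2 m/s.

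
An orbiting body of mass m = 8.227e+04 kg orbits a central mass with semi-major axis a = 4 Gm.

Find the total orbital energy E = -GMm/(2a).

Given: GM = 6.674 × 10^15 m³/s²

Convert to SI: a = 4 Gm = 4e+09 m.
E = −GMm / (2a).
E = −6.674e+15 · 8.227e+04 / (2 · 4e+09) J ≈ -6.863e+10 J = -68.63 GJ.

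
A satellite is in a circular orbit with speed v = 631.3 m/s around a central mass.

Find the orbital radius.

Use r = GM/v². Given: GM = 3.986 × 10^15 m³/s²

For a circular orbit, v² = GM / r, so r = GM / v².
r = 3.986e+15 / (631.3)² m ≈ 1e+10 m = 10 Gm.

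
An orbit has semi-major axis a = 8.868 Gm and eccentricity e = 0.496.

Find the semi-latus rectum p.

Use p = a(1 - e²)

Convert to SI: a = 8.868 Gm = 8.868e+09 m.
p = a (1 − e²).
p = 8.868e+09 · (1 − (0.496)²) = 8.868e+09 · 0.753984 ≈ 6.686e+09 m = 6.686 Gm.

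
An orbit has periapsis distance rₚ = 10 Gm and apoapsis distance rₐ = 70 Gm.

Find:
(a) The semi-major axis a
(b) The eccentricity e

Convert to SI: rₚ = 10 Gm = 1e+10 m; rₐ = 70 Gm = 7e+10 m.
(a) a = (rₚ + rₐ) / 2 = (1e+10 + 7e+10) / 2 ≈ 4e+10 m = 40 Gm.
(b) e = (rₐ − rₚ) / (rₐ + rₚ) = (7e+10 − 1e+10) / (7e+10 + 1e+10) ≈ 0.75.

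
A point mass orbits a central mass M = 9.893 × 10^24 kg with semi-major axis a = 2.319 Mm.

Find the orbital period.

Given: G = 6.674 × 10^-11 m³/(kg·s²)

Convert to SI: a = 2.319 Mm = 2.319e+06 m.
GM = G · M = 6.674e-11 · 9.893e+24 = 6.60259e+14 m³/s².
Kepler's third law: T = 2π √(a³ / GM).
Substituting a = 2.319e+06 m and GM = 6.60259e+14 m³/s²:
T = 2π √((2.319e+06)³ / 6.60259e+14) s
T ≈ 863.5 s = 14.39 minutes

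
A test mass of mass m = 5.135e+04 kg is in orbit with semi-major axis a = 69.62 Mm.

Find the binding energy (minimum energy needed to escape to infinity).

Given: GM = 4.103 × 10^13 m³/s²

Convert to SI: a = 69.62 Mm = 6.962e+07 m.
Total orbital energy is E = −GMm/(2a); binding energy is E_bind = −E = GMm/(2a).
E_bind = 4.103e+13 · 5.135e+04 / (2 · 6.962e+07) J ≈ 1.513e+10 J = 15.13 GJ.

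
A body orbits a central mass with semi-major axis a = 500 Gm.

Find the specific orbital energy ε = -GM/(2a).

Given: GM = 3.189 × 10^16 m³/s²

Convert to SI: a = 500 Gm = 5e+11 m.
ε = −GM / (2a).
ε = −3.189e+16 / (2 · 5e+11) J/kg ≈ -3.189e+04 J/kg = -31.89 kJ/kg.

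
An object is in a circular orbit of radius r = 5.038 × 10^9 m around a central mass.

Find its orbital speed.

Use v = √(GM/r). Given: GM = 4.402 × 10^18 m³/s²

For a circular orbit, gravity supplies the centripetal force, so v = √(GM / r).
v = √(4.402e+18 / 5.038e+09) m/s ≈ 2.956e+04 m/s = 29.56 km/s.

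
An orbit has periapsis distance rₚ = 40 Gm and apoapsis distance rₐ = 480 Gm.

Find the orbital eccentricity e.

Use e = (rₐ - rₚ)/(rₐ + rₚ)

Convert to SI: rₚ = 40 Gm = 4e+10 m; rₐ = 480 Gm = 4.8e+11 m.
e = (rₐ − rₚ) / (rₐ + rₚ).
e = (4.8e+11 − 4e+10) / (4.8e+11 + 4e+10) = 4.4e+11 / 5.2e+11 ≈ 0.8462.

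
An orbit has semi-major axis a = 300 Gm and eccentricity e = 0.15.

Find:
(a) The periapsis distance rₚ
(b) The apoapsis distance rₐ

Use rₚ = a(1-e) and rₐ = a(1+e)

Convert to SI: a = 300 Gm = 3e+11 m.
(a) rₚ = a(1 − e) = 3e+11 · (1 − 0.15) = 3e+11 · 0.85 ≈ 2.55e+11 m = 255 Gm.
(b) rₐ = a(1 + e) = 3e+11 · (1 + 0.15) = 3e+11 · 1.15 ≈ 3.45e+11 m = 345 Gm.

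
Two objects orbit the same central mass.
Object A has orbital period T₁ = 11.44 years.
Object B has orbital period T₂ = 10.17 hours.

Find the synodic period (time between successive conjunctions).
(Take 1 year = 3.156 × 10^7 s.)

Convert to SI: T₁ = 11.44 years = 3.61046e+08 s; T₂ = 10.17 hours = 36612 s.
T_syn = |T₁ · T₂ / (T₁ − T₂)|.
T_syn = |3.61046e+08 · 36612 / (3.61046e+08 − 36612)| s ≈ 3.662e+04 s = 10.17 hours.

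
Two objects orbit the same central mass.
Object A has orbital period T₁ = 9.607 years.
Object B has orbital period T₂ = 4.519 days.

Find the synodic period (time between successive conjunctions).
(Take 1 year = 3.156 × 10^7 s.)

Convert to SI: T₁ = 9.607 years = 3.03197e+08 s; T₂ = 4.519 days = 390442 s.
T_syn = |T₁ · T₂ / (T₁ − T₂)|.
T_syn = |3.03197e+08 · 390442 / (3.03197e+08 − 390442)| s ≈ 3.909e+05 s = 4.525 days.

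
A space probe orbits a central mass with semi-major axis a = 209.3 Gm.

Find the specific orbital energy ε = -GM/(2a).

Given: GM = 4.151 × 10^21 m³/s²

Convert to SI: a = 209.3 Gm = 2.093e+11 m.
ε = −GM / (2a).
ε = −4.151e+21 / (2 · 2.093e+11) J/kg ≈ -9.916e+09 J/kg = -9.916 GJ/kg.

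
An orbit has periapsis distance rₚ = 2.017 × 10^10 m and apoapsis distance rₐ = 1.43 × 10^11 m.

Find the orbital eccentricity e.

e = (rₐ − rₚ) / (rₐ + rₚ).
e = (1.43e+11 − 2.017e+10) / (1.43e+11 + 2.017e+10) = 1.2283e+11 / 1.6317e+11 ≈ 0.7528.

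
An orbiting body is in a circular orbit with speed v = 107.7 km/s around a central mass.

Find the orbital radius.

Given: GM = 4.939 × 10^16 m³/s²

Convert to SI: v = 107.7 km/s = 107700 m/s.
For a circular orbit, v² = GM / r, so r = GM / v².
r = 4.939e+16 / (107700)² m ≈ 4.258e+06 m = 4.258 Mm.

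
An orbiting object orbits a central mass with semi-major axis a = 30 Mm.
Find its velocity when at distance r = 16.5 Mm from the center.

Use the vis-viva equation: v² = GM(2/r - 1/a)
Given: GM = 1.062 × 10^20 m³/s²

Convert to SI: a = 30 Mm = 3e+07 m; r = 16.5 Mm = 1.65e+07 m.
Vis-viva: v = √(GM · (2/r − 1/a)).
2/r − 1/a = 2/1.65e+07 − 1/3e+07 = 8.78788e-08 m⁻¹.
v = √(1.062e+20 · 8.78788e-08) m/s ≈ 3.055e+06 m/s = 3055 km/s.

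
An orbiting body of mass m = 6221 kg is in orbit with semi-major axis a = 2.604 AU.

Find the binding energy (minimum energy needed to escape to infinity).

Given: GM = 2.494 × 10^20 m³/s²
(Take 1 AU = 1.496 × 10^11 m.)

Convert to SI: a = 2.604 AU = 3.89558e+11 m.
Total orbital energy is E = −GMm/(2a); binding energy is E_bind = −E = GMm/(2a).
E_bind = 2.494e+20 · 6221 / (2 · 3.89558e+11) J ≈ 1.991e+12 J = 1.991 TJ.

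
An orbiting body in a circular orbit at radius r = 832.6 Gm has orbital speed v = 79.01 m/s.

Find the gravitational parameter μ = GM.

Convert to SI: r = 832.6 Gm = 8.326e+11 m.
For a circular orbit v² = GM/r, so GM = v² · r.
GM = (79.01)² · 8.326e+11 m³/s² ≈ 5.198e+15 m³/s² = 5.198 × 10^15 m³/s².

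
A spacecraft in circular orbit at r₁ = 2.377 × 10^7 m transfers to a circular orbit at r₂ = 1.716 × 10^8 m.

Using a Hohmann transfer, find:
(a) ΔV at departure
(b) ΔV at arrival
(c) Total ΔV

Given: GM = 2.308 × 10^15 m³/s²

Transfer semi-major axis: a_t = (r₁ + r₂)/2 = (2.377e+07 + 1.716e+08)/2 = 9.7685e+07 m.
Circular speeds: v₁ = √(GM/r₁) = 9853.79 m/s, v₂ = √(GM/r₂) = 3667.41 m/s.
Transfer speeds (vis-viva v² = GM(2/r − 1/a_t)): v₁ᵗ = 13060.1 m/s, v₂ᵗ = 1809.09 m/s.
(a) ΔV₁ = |v₁ᵗ − v₁| ≈ 3206 m/s = 3.206 km/s.
(b) ΔV₂ = |v₂ − v₂ᵗ| ≈ 1858 m/s = 1.858 km/s.
(c) ΔV_total = ΔV₁ + ΔV₂ ≈ 5065 m/s = 5.065 km/s.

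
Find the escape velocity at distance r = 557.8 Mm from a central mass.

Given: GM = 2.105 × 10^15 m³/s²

Convert to SI: r = 557.8 Mm = 5.578e+08 m.
Escape velocity comes from setting total energy to zero: ½v² − GM/r = 0 ⇒ v_esc = √(2GM / r).
v_esc = √(2 · 2.105e+15 / 5.578e+08) m/s ≈ 2747 m/s = 2.747 km/s.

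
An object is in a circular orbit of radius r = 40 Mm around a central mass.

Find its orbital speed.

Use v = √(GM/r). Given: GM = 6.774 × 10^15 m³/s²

Convert to SI: r = 40 Mm = 4e+07 m.
For a circular orbit, gravity supplies the centripetal force, so v = √(GM / r).
v = √(6.774e+15 / 4e+07) m/s ≈ 1.301e+04 m/s = 13.01 km/s.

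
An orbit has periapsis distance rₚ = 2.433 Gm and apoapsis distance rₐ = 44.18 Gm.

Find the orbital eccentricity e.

Convert to SI: rₚ = 2.433 Gm = 2.433e+09 m; rₐ = 44.18 Gm = 4.418e+10 m.
e = (rₐ − rₚ) / (rₐ + rₚ).
e = (4.418e+10 − 2.433e+09) / (4.418e+10 + 2.433e+09) = 4.1747e+10 / 4.6613e+10 ≈ 0.8956.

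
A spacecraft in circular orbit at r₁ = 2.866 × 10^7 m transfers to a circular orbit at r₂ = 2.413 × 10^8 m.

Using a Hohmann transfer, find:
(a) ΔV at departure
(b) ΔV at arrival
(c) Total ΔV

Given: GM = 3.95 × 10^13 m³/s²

Transfer semi-major axis: a_t = (r₁ + r₂)/2 = (2.866e+07 + 2.413e+08)/2 = 1.3498e+08 m.
Circular speeds: v₁ = √(GM/r₁) = 1173.98 m/s, v₂ = √(GM/r₂) = 404.594 m/s.
Transfer speeds (vis-viva v² = GM(2/r − 1/a_t)): v₁ᵗ = 1569.66 m/s, v₂ᵗ = 186.433 m/s.
(a) ΔV₁ = |v₁ᵗ − v₁| ≈ 395.7 m/s = 395.7 m/s.
(b) ΔV₂ = |v₂ − v₂ᵗ| ≈ 218.2 m/s = 218.2 m/s.
(c) ΔV_total = ΔV₁ + ΔV₂ ≈ 613.8 m/s = 613.8 m/s.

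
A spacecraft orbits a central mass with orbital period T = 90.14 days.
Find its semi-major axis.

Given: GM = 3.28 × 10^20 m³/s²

Convert to SI: T = 90.14 days = 7.7881e+06 s.
Invert Kepler's third law: a = (GM · T² / (4π²))^(1/3).
Substituting T = 7.7881e+06 s and GM = 3.28e+20 m³/s²:
a = (3.28e+20 · (7.7881e+06)² / (4π²))^(1/3) m
a ≈ 7.958e+10 m = 79.58 Gm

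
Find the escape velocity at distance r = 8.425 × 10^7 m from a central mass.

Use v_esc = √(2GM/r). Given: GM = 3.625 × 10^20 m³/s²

Escape velocity comes from setting total energy to zero: ½v² − GM/r = 0 ⇒ v_esc = √(2GM / r).
v_esc = √(2 · 3.625e+20 / 8.425e+07) m/s ≈ 2.933e+06 m/s = 2933 km/s.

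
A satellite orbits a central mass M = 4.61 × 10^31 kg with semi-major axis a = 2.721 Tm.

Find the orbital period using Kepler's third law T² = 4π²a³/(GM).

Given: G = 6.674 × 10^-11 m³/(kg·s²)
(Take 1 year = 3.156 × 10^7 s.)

Convert to SI: a = 2.721 Tm = 2.721e+12 m.
GM = G · M = 6.674e-11 · 4.61e+31 = 3.07671e+21 m³/s².
Kepler's third law: T = 2π √(a³ / GM).
Substituting a = 2.721e+12 m and GM = 3.07671e+21 m³/s²:
T = 2π √((2.721e+12)³ / 3.07671e+21) s
T ≈ 5.084e+08 s = 16.11 years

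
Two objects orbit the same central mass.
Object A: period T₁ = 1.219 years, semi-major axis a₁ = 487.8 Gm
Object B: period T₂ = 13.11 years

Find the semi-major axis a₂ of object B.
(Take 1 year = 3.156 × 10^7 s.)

Convert to SI: T₁ = 1.219 years = 3.84716e+07 s; a₁ = 487.8 Gm = 4.878e+11 m; T₂ = 13.11 years = 4.13752e+08 s.
Kepler's third law: (T₁/T₂)² = (a₁/a₂)³ ⇒ a₂ = a₁ · (T₂/T₁)^(2/3).
T₂/T₁ = 4.13752e+08 / 3.84716e+07 = 10.7547.
a₂ = 4.878e+11 · (10.7547)^(2/3) m ≈ 2.377e+12 m = 2.377 Tm.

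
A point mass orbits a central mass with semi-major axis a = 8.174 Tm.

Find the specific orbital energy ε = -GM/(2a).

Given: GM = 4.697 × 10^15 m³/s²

Convert to SI: a = 8.174 Tm = 8.174e+12 m.
ε = −GM / (2a).
ε = −4.697e+15 / (2 · 8.174e+12) J/kg ≈ -287.3 J/kg = -287.3 J/kg.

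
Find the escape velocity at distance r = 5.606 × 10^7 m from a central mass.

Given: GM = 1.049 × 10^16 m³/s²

Escape velocity comes from setting total energy to zero: ½v² − GM/r = 0 ⇒ v_esc = √(2GM / r).
v_esc = √(2 · 1.049e+16 / 5.606e+07) m/s ≈ 1.935e+04 m/s = 19.35 km/s.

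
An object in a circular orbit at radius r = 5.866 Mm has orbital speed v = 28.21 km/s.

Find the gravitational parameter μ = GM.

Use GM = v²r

Convert to SI: r = 5.866 Mm = 5.866e+06 m; v = 28.21 km/s = 28210 m/s.
For a circular orbit v² = GM/r, so GM = v² · r.
GM = (28210)² · 5.866e+06 m³/s² ≈ 4.668e+15 m³/s² = 4.668 × 10^15 m³/s².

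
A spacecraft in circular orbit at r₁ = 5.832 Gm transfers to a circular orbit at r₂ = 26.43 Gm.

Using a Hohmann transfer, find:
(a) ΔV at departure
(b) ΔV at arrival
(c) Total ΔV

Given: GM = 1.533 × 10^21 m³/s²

Convert to SI: r₁ = 5.832 Gm = 5.832e+09 m; r₂ = 26.43 Gm = 2.643e+10 m.
Transfer semi-major axis: a_t = (r₁ + r₂)/2 = (5.832e+09 + 2.643e+10)/2 = 1.6131e+10 m.
Circular speeds: v₁ = √(GM/r₁) = 512699 m/s, v₂ = √(GM/r₂) = 240837 m/s.
Transfer speeds (vis-viva v² = GM(2/r − 1/a_t)): v₁ᵗ = 656267 m/s, v₂ᵗ = 144811 m/s.
(a) ΔV₁ = |v₁ᵗ − v₁| ≈ 1.436e+05 m/s = 143.6 km/s.
(b) ΔV₂ = |v₂ − v₂ᵗ| ≈ 9.603e+04 m/s = 96.03 km/s.
(c) ΔV_total = ΔV₁ + ΔV₂ ≈ 2.396e+05 m/s = 239.6 km/s.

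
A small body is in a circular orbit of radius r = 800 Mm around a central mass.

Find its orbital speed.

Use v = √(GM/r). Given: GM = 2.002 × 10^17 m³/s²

Convert to SI: r = 800 Mm = 8e+08 m.
For a circular orbit, gravity supplies the centripetal force, so v = √(GM / r).
v = √(2.002e+17 / 8e+08) m/s ≈ 1.582e+04 m/s = 15.82 km/s.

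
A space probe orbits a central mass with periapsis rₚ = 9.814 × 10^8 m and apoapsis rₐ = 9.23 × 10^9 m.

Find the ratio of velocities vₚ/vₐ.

Conservation of angular momentum gives rₚvₚ = rₐvₐ, so vₚ/vₐ = rₐ/rₚ.
vₚ/vₐ = 9.23e+09 / 9.814e+08 ≈ 9.405.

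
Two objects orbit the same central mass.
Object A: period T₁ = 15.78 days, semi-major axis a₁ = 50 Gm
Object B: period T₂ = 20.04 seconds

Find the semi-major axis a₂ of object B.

Convert to SI: T₁ = 15.78 days = 1.36339e+06 s; a₁ = 50 Gm = 5e+10 m.
Kepler's third law: (T₁/T₂)² = (a₁/a₂)³ ⇒ a₂ = a₁ · (T₂/T₁)^(2/3).
T₂/T₁ = 20.04 / 1.36339e+06 = 1.46986e-05.
a₂ = 5e+10 · (1.46986e-05)^(2/3) m ≈ 3e+07 m = 30 Mm.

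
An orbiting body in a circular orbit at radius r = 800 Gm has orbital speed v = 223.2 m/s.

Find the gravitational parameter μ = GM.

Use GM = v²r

Convert to SI: r = 800 Gm = 8e+11 m.
For a circular orbit v² = GM/r, so GM = v² · r.
GM = (223.2)² · 8e+11 m³/s² ≈ 3.985e+16 m³/s² = 3.985 × 10^16 m³/s².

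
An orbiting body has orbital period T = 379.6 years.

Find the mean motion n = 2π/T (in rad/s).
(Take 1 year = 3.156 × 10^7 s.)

Convert to SI: T = 379.6 years = 1.19802e+10 s.
n = 2π / T.
n = 2π / 1.19802e+10 s ≈ 5.245e-10 rad/s.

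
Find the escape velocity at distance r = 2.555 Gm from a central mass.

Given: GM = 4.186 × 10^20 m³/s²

Convert to SI: r = 2.555 Gm = 2.555e+09 m.
Escape velocity comes from setting total energy to zero: ½v² − GM/r = 0 ⇒ v_esc = √(2GM / r).
v_esc = √(2 · 4.186e+20 / 2.555e+09) m/s ≈ 5.724e+05 m/s = 572.4 km/s.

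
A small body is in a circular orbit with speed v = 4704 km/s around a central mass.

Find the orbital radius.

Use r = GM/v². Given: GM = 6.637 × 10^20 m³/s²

Convert to SI: v = 4704 km/s = 4.704e+06 m/s.
For a circular orbit, v² = GM / r, so r = GM / v².
r = 6.637e+20 / (4.704e+06)² m ≈ 2.999e+07 m = 29.99 Mm.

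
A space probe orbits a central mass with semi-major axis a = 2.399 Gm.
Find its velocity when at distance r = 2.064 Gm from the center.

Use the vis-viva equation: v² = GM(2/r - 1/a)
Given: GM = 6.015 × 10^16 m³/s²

Convert to SI: a = 2.399 Gm = 2.399e+09 m; r = 2.064 Gm = 2.064e+09 m.
Vis-viva: v = √(GM · (2/r − 1/a)).
2/r − 1/a = 2/2.064e+09 − 1/2.399e+09 = 5.52152e-10 m⁻¹.
v = √(6.015e+16 · 5.52152e-10) m/s ≈ 5763 m/s = 5.763 km/s.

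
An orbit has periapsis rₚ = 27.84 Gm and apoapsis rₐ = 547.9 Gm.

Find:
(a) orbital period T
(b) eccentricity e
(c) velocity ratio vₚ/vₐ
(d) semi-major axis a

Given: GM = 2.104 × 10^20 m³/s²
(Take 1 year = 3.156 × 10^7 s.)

Convert to SI: rₚ = 27.84 Gm = 2.784e+10 m; rₐ = 547.9 Gm = 5.479e+11 m.
(a) With a = (rₚ + rₐ)/2 = 2.8787e+11 m, T = 2π √(a³/GM) = 2π √((2.8787e+11)³/2.104e+20) s ≈ 6.69e+07 s
(b) e = (rₐ − rₚ)/(rₐ + rₚ) = (5.479e+11 − 2.784e+10)/(5.479e+11 + 2.784e+10) ≈ 0.9033
(c) Conservation of angular momentum (rₚvₚ = rₐvₐ) gives vₚ/vₐ = rₐ/rₚ = 5.479e+11/2.784e+10 ≈ 19.68
(d) a = (rₚ + rₐ)/2 = (2.784e+10 + 5.479e+11)/2 ≈ 2.879e+11 m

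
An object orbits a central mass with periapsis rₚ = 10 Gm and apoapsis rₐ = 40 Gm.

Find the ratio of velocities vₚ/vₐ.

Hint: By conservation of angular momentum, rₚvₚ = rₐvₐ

Convert to SI: rₚ = 10 Gm = 1e+10 m; rₐ = 40 Gm = 4e+10 m.
Conservation of angular momentum gives rₚvₚ = rₐvₐ, so vₚ/vₐ = rₐ/rₚ.
vₚ/vₐ = 4e+10 / 1e+10 ≈ 4.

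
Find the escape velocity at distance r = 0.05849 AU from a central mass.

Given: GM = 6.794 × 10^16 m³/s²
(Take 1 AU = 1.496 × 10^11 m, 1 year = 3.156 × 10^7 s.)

Convert to SI: r = 0.05849 AU = 8.7501e+09 m.
Escape velocity comes from setting total energy to zero: ½v² − GM/r = 0 ⇒ v_esc = √(2GM / r).
v_esc = √(2 · 6.794e+16 / 8.7501e+09) m/s ≈ 3941 m/s = 0.8313 AU/year.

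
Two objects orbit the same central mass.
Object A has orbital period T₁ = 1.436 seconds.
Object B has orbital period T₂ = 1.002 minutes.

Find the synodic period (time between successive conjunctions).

Convert to SI: T₂ = 1.002 minutes = 60.12 s.
T_syn = |T₁ · T₂ / (T₁ − T₂)|.
T_syn = |1.436 · 60.12 / (1.436 − 60.12)| s ≈ 1.471 s = 1.471 seconds.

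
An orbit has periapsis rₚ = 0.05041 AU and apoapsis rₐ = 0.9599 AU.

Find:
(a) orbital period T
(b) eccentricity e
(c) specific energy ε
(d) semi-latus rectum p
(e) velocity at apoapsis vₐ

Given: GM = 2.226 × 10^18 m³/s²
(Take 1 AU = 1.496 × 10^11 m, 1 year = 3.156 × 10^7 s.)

Convert to SI: rₚ = 0.05041 AU = 7.54134e+09 m; rₐ = 0.9599 AU = 1.43601e+11 m.
(a) With a = (rₚ + rₐ)/2 = 7.55712e+10 m, T = 2π √(a³/GM) = 2π √((7.55712e+10)³/2.226e+18) s ≈ 8.749e+07 s
(b) e = (rₐ − rₚ)/(rₐ + rₚ) = (1.43601e+11 − 7.54134e+09)/(1.43601e+11 + 7.54134e+09) ≈ 0.9002
(c) With a = (rₚ + rₐ)/2 = 7.55712e+10 m, ε = −GM/(2a) = −2.226e+18/(2 · 7.55712e+10) J/kg ≈ -1.473e+07 J/kg
(d) From a = (rₚ + rₐ)/2 = 7.55712e+10 m and e = (rₐ − rₚ)/(rₐ + rₚ) = 0.900209, p = a(1 − e²) = 7.55712e+10 · (1 − (0.900209)²) ≈ 1.433e+10 m
(e) With a = (rₚ + rₐ)/2 = 7.55712e+10 m, vₐ = √(GM (2/rₐ − 1/a)) = √(2.226e+18 · (2/1.43601e+11 − 1/7.55712e+10)) m/s ≈ 1244 m/s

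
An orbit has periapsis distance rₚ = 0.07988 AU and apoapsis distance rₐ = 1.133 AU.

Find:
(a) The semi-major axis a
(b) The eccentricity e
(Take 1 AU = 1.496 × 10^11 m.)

Convert to SI: rₚ = 0.07988 AU = 1.195e+10 m; rₐ = 1.133 AU = 1.69497e+11 m.
(a) a = (rₚ + rₐ) / 2 = (1.195e+10 + 1.69497e+11) / 2 ≈ 9.072e+10 m = 0.6064 AU.
(b) e = (rₐ − rₚ) / (rₐ + rₚ) = (1.69497e+11 − 1.195e+10) / (1.69497e+11 + 1.195e+10) ≈ 0.8683.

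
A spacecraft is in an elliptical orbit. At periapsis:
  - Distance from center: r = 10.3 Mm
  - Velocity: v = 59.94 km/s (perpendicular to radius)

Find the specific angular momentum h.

Convert to SI: r = 10.3 Mm = 1.03e+07 m; v = 59.94 km/s = 59940 m/s.
With v perpendicular to r, h = r · v.
h = 1.03e+07 · 59940 m²/s ≈ 6.174e+11 m²/s.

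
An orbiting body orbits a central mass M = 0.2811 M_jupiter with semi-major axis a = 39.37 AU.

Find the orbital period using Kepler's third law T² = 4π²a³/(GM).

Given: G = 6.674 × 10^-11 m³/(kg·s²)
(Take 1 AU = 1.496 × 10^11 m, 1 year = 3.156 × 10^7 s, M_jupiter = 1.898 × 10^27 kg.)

Convert to SI: a = 39.37 AU = 5.88975e+12 m; M = 0.2811 M_jupiter = 5.33528e+26 kg.
GM = G · M = 6.674e-11 · 5.33528e+26 = 3.56076e+16 m³/s².
Kepler's third law: T = 2π √(a³ / GM).
Substituting a = 5.88975e+12 m and GM = 3.56076e+16 m³/s²:
T = 2π √((5.88975e+12)³ / 3.56076e+16) s
T ≈ 4.759e+11 s = 1.508e+04 years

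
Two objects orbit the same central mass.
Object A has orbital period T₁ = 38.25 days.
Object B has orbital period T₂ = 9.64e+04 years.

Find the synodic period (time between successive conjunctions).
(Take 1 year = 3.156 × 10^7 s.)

Convert to SI: T₁ = 38.25 days = 3.3048e+06 s; T₂ = 9.64e+04 years = 3.04238e+12 s.
T_syn = |T₁ · T₂ / (T₁ − T₂)|.
T_syn = |3.3048e+06 · 3.04238e+12 / (3.3048e+06 − 3.04238e+12)| s ≈ 3.305e+06 s = 38.25 days.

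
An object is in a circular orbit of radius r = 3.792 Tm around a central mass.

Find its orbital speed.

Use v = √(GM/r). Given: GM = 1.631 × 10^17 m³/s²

Convert to SI: r = 3.792 Tm = 3.792e+12 m.
For a circular orbit, gravity supplies the centripetal force, so v = √(GM / r).
v = √(1.631e+17 / 3.792e+12) m/s ≈ 207.4 m/s = 207.4 m/s.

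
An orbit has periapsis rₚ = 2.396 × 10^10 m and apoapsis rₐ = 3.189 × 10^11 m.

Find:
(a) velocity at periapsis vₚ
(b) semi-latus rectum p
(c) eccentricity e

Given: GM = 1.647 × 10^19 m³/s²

(a) With a = (rₚ + rₐ)/2 = 1.7143e+11 m, vₚ = √(GM (2/rₚ − 1/a)) = √(1.647e+19 · (2/2.396e+10 − 1/1.7143e+11)) m/s ≈ 3.576e+04 m/s
(b) From a = (rₚ + rₐ)/2 = 1.7143e+11 m and e = (rₐ − rₚ)/(rₐ + rₚ) = 0.860234, p = a(1 − e²) = 1.7143e+11 · (1 − (0.860234)²) ≈ 4.457e+10 m
(c) e = (rₐ − rₚ)/(rₐ + rₚ) = (3.189e+11 − 2.396e+10)/(3.189e+11 + 2.396e+10) ≈ 0.8602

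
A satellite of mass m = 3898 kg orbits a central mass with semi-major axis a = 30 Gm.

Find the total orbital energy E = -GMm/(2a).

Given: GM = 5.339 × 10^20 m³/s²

Convert to SI: a = 30 Gm = 3e+10 m.
E = −GMm / (2a).
E = −5.339e+20 · 3898 / (2 · 3e+10) J ≈ -3.469e+13 J = -34.69 TJ.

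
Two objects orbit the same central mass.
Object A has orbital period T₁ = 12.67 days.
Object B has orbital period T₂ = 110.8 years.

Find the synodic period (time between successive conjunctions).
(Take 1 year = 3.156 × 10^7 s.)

Convert to SI: T₁ = 12.67 days = 1.09469e+06 s; T₂ = 110.8 years = 3.49685e+09 s.
T_syn = |T₁ · T₂ / (T₁ − T₂)|.
T_syn = |1.09469e+06 · 3.49685e+09 / (1.09469e+06 − 3.49685e+09)| s ≈ 1.095e+06 s = 12.67 days.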